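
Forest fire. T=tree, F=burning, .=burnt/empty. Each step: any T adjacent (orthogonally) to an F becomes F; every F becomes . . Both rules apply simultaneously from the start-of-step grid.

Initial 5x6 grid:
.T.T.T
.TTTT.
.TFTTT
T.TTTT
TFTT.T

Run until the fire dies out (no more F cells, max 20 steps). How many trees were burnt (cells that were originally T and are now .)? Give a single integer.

Step 1: +6 fires, +2 burnt (F count now 6)
Step 2: +6 fires, +6 burnt (F count now 6)
Step 3: +5 fires, +6 burnt (F count now 5)
Step 4: +1 fires, +5 burnt (F count now 1)
Step 5: +1 fires, +1 burnt (F count now 1)
Step 6: +0 fires, +1 burnt (F count now 0)
Fire out after step 6
Initially T: 20, now '.': 29
Total burnt (originally-T cells now '.'): 19

Answer: 19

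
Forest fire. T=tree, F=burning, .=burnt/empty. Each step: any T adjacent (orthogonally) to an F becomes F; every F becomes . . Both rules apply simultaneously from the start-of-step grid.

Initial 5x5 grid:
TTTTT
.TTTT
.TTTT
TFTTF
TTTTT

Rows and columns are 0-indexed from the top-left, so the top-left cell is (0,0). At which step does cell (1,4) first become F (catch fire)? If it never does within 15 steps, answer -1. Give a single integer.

Step 1: cell (1,4)='T' (+7 fires, +2 burnt)
Step 2: cell (1,4)='F' (+7 fires, +7 burnt)
  -> target ignites at step 2
Step 3: cell (1,4)='.' (+4 fires, +7 burnt)
Step 4: cell (1,4)='.' (+3 fires, +4 burnt)
Step 5: cell (1,4)='.' (+0 fires, +3 burnt)
  fire out at step 5

2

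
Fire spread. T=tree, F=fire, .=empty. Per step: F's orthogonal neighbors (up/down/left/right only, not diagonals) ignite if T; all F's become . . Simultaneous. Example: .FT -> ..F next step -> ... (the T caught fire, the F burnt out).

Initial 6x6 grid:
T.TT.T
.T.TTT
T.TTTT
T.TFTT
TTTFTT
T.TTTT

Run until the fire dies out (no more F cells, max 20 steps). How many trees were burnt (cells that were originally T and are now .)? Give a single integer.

Answer: 25

Derivation:
Step 1: +6 fires, +2 burnt (F count now 6)
Step 2: +8 fires, +6 burnt (F count now 8)
Step 3: +5 fires, +8 burnt (F count now 5)
Step 4: +4 fires, +5 burnt (F count now 4)
Step 5: +2 fires, +4 burnt (F count now 2)
Step 6: +0 fires, +2 burnt (F count now 0)
Fire out after step 6
Initially T: 27, now '.': 34
Total burnt (originally-T cells now '.'): 25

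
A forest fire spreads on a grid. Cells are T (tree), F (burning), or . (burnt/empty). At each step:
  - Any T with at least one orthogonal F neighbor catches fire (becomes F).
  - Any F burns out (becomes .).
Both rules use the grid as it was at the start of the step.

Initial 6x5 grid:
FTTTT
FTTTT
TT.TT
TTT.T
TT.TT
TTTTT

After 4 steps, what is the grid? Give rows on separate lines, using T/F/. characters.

Step 1: 3 trees catch fire, 2 burn out
  .FTTT
  .FTTT
  FT.TT
  TTT.T
  TT.TT
  TTTTT
Step 2: 4 trees catch fire, 3 burn out
  ..FTT
  ..FTT
  .F.TT
  FTT.T
  TT.TT
  TTTTT
Step 3: 4 trees catch fire, 4 burn out
  ...FT
  ...FT
  ...TT
  .FT.T
  FT.TT
  TTTTT
Step 4: 6 trees catch fire, 4 burn out
  ....F
  ....F
  ...FT
  ..F.T
  .F.TT
  FTTTT

....F
....F
...FT
..F.T
.F.TT
FTTTT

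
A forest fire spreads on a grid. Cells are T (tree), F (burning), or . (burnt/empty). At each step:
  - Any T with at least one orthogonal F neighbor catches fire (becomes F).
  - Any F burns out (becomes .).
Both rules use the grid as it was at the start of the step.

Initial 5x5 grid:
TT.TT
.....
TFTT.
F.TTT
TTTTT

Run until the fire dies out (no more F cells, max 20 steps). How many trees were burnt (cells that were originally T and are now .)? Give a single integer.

Answer: 11

Derivation:
Step 1: +3 fires, +2 burnt (F count now 3)
Step 2: +3 fires, +3 burnt (F count now 3)
Step 3: +2 fires, +3 burnt (F count now 2)
Step 4: +2 fires, +2 burnt (F count now 2)
Step 5: +1 fires, +2 burnt (F count now 1)
Step 6: +0 fires, +1 burnt (F count now 0)
Fire out after step 6
Initially T: 15, now '.': 21
Total burnt (originally-T cells now '.'): 11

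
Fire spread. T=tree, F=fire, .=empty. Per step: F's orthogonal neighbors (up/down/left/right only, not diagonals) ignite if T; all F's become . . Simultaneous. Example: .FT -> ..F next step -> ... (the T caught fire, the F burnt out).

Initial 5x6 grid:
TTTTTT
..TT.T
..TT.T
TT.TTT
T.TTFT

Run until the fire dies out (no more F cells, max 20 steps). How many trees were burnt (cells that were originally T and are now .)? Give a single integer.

Step 1: +3 fires, +1 burnt (F count now 3)
Step 2: +3 fires, +3 burnt (F count now 3)
Step 3: +2 fires, +3 burnt (F count now 2)
Step 4: +3 fires, +2 burnt (F count now 3)
Step 5: +3 fires, +3 burnt (F count now 3)
Step 6: +2 fires, +3 burnt (F count now 2)
Step 7: +1 fires, +2 burnt (F count now 1)
Step 8: +1 fires, +1 burnt (F count now 1)
Step 9: +0 fires, +1 burnt (F count now 0)
Fire out after step 9
Initially T: 21, now '.': 27
Total burnt (originally-T cells now '.'): 18

Answer: 18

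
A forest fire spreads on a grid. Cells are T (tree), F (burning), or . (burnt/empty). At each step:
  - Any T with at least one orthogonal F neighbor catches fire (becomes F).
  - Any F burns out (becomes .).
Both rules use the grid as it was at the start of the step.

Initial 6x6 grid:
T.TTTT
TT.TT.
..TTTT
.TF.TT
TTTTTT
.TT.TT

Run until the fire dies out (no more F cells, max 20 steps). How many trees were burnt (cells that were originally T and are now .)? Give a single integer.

Answer: 23

Derivation:
Step 1: +3 fires, +1 burnt (F count now 3)
Step 2: +4 fires, +3 burnt (F count now 4)
Step 3: +5 fires, +4 burnt (F count now 5)
Step 4: +6 fires, +5 burnt (F count now 6)
Step 5: +4 fires, +6 burnt (F count now 4)
Step 6: +1 fires, +4 burnt (F count now 1)
Step 7: +0 fires, +1 burnt (F count now 0)
Fire out after step 7
Initially T: 26, now '.': 33
Total burnt (originally-T cells now '.'): 23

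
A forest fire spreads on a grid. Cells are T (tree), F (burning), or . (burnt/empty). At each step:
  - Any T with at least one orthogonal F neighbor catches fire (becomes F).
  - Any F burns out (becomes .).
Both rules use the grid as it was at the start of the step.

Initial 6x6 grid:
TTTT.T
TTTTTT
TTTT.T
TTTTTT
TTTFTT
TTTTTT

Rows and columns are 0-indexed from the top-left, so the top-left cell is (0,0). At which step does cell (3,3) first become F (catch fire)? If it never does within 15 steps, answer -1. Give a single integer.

Step 1: cell (3,3)='F' (+4 fires, +1 burnt)
  -> target ignites at step 1
Step 2: cell (3,3)='.' (+7 fires, +4 burnt)
Step 3: cell (3,3)='.' (+7 fires, +7 burnt)
Step 4: cell (3,3)='.' (+7 fires, +7 burnt)
Step 5: cell (3,3)='.' (+4 fires, +7 burnt)
Step 6: cell (3,3)='.' (+3 fires, +4 burnt)
Step 7: cell (3,3)='.' (+1 fires, +3 burnt)
Step 8: cell (3,3)='.' (+0 fires, +1 burnt)
  fire out at step 8

1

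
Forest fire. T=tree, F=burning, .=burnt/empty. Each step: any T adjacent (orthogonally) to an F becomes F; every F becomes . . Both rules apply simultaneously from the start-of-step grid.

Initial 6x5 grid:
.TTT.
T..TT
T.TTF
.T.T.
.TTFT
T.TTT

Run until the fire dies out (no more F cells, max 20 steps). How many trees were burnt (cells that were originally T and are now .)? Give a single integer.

Step 1: +6 fires, +2 burnt (F count now 6)
Step 2: +5 fires, +6 burnt (F count now 5)
Step 3: +2 fires, +5 burnt (F count now 2)
Step 4: +1 fires, +2 burnt (F count now 1)
Step 5: +1 fires, +1 burnt (F count now 1)
Step 6: +0 fires, +1 burnt (F count now 0)
Fire out after step 6
Initially T: 18, now '.': 27
Total burnt (originally-T cells now '.'): 15

Answer: 15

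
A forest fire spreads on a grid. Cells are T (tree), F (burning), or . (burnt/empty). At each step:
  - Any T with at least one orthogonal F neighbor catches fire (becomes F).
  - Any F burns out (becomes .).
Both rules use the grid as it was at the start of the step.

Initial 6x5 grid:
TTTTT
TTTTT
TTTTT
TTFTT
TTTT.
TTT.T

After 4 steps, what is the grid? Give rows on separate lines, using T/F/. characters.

Step 1: 4 trees catch fire, 1 burn out
  TTTTT
  TTTTT
  TTFTT
  TF.FT
  TTFT.
  TTT.T
Step 2: 8 trees catch fire, 4 burn out
  TTTTT
  TTFTT
  TF.FT
  F...F
  TF.F.
  TTF.T
Step 3: 7 trees catch fire, 8 burn out
  TTFTT
  TF.FT
  F...F
  .....
  F....
  TF..T
Step 4: 5 trees catch fire, 7 burn out
  TF.FT
  F...F
  .....
  .....
  .....
  F...T

TF.FT
F...F
.....
.....
.....
F...T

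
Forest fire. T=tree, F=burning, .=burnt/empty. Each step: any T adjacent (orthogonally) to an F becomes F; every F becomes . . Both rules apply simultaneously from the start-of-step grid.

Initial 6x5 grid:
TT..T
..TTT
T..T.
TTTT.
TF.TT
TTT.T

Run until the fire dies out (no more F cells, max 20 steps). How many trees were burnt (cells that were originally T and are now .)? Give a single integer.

Answer: 17

Derivation:
Step 1: +3 fires, +1 burnt (F count now 3)
Step 2: +4 fires, +3 burnt (F count now 4)
Step 3: +2 fires, +4 burnt (F count now 2)
Step 4: +2 fires, +2 burnt (F count now 2)
Step 5: +2 fires, +2 burnt (F count now 2)
Step 6: +3 fires, +2 burnt (F count now 3)
Step 7: +1 fires, +3 burnt (F count now 1)
Step 8: +0 fires, +1 burnt (F count now 0)
Fire out after step 8
Initially T: 19, now '.': 28
Total burnt (originally-T cells now '.'): 17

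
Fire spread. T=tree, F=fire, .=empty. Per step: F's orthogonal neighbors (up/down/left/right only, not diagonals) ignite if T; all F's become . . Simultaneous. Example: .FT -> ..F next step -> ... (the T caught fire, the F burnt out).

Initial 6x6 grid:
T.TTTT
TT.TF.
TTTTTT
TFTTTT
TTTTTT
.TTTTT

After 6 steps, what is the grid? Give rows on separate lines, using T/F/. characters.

Step 1: 7 trees catch fire, 2 burn out
  T.TTFT
  TT.F..
  TFTTFT
  F.FTTT
  TFTTTT
  .TTTTT
Step 2: 12 trees catch fire, 7 burn out
  T.TF.F
  TF....
  F.FF.F
  ...FFT
  F.FTTT
  .FTTTT
Step 3: 6 trees catch fire, 12 burn out
  T.F...
  F.....
  ......
  .....F
  ...FFT
  ..FTTT
Step 4: 4 trees catch fire, 6 burn out
  F.....
  ......
  ......
  ......
  .....F
  ...FFT
Step 5: 1 trees catch fire, 4 burn out
  ......
  ......
  ......
  ......
  ......
  .....F
Step 6: 0 trees catch fire, 1 burn out
  ......
  ......
  ......
  ......
  ......
  ......

......
......
......
......
......
......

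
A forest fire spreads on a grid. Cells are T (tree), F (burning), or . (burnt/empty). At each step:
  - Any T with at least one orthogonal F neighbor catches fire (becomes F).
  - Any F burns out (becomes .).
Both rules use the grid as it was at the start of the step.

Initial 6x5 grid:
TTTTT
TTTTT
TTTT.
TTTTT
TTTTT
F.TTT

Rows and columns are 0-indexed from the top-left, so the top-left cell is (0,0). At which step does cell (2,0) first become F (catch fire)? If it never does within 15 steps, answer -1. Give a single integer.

Step 1: cell (2,0)='T' (+1 fires, +1 burnt)
Step 2: cell (2,0)='T' (+2 fires, +1 burnt)
Step 3: cell (2,0)='F' (+3 fires, +2 burnt)
  -> target ignites at step 3
Step 4: cell (2,0)='.' (+5 fires, +3 burnt)
Step 5: cell (2,0)='.' (+6 fires, +5 burnt)
Step 6: cell (2,0)='.' (+5 fires, +6 burnt)
Step 7: cell (2,0)='.' (+2 fires, +5 burnt)
Step 8: cell (2,0)='.' (+2 fires, +2 burnt)
Step 9: cell (2,0)='.' (+1 fires, +2 burnt)
Step 10: cell (2,0)='.' (+0 fires, +1 burnt)
  fire out at step 10

3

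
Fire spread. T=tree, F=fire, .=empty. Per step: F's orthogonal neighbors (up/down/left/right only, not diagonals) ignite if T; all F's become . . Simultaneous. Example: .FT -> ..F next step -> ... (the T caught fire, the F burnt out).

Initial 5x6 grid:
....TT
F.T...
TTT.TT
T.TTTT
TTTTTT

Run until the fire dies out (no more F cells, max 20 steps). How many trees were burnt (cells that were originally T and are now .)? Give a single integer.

Step 1: +1 fires, +1 burnt (F count now 1)
Step 2: +2 fires, +1 burnt (F count now 2)
Step 3: +2 fires, +2 burnt (F count now 2)
Step 4: +3 fires, +2 burnt (F count now 3)
Step 5: +2 fires, +3 burnt (F count now 2)
Step 6: +2 fires, +2 burnt (F count now 2)
Step 7: +3 fires, +2 burnt (F count now 3)
Step 8: +2 fires, +3 burnt (F count now 2)
Step 9: +0 fires, +2 burnt (F count now 0)
Fire out after step 9
Initially T: 19, now '.': 28
Total burnt (originally-T cells now '.'): 17

Answer: 17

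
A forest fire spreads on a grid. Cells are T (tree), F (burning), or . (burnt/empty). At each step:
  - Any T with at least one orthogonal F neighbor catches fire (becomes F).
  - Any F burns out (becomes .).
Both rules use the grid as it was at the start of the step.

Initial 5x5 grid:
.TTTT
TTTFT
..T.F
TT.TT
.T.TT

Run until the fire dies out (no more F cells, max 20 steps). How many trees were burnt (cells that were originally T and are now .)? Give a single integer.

Answer: 13

Derivation:
Step 1: +4 fires, +2 burnt (F count now 4)
Step 2: +6 fires, +4 burnt (F count now 6)
Step 3: +3 fires, +6 burnt (F count now 3)
Step 4: +0 fires, +3 burnt (F count now 0)
Fire out after step 4
Initially T: 16, now '.': 22
Total burnt (originally-T cells now '.'): 13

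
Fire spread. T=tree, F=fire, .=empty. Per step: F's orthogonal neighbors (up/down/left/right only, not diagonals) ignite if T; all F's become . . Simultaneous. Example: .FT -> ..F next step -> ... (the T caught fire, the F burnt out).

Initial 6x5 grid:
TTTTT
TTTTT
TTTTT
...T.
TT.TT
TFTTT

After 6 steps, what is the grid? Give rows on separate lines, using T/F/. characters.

Step 1: 3 trees catch fire, 1 burn out
  TTTTT
  TTTTT
  TTTTT
  ...T.
  TF.TT
  F.FTT
Step 2: 2 trees catch fire, 3 burn out
  TTTTT
  TTTTT
  TTTTT
  ...T.
  F..TT
  ...FT
Step 3: 2 trees catch fire, 2 burn out
  TTTTT
  TTTTT
  TTTTT
  ...T.
  ...FT
  ....F
Step 4: 2 trees catch fire, 2 burn out
  TTTTT
  TTTTT
  TTTTT
  ...F.
  ....F
  .....
Step 5: 1 trees catch fire, 2 burn out
  TTTTT
  TTTTT
  TTTFT
  .....
  .....
  .....
Step 6: 3 trees catch fire, 1 burn out
  TTTTT
  TTTFT
  TTF.F
  .....
  .....
  .....

TTTTT
TTTFT
TTF.F
.....
.....
.....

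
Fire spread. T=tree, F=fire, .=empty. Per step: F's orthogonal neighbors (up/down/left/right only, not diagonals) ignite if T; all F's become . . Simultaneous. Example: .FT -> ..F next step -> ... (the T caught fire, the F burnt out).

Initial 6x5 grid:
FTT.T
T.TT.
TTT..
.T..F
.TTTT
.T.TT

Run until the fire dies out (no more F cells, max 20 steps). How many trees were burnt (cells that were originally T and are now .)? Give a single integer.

Step 1: +3 fires, +2 burnt (F count now 3)
Step 2: +4 fires, +3 burnt (F count now 4)
Step 3: +4 fires, +4 burnt (F count now 4)
Step 4: +4 fires, +4 burnt (F count now 4)
Step 5: +1 fires, +4 burnt (F count now 1)
Step 6: +0 fires, +1 burnt (F count now 0)
Fire out after step 6
Initially T: 17, now '.': 29
Total burnt (originally-T cells now '.'): 16

Answer: 16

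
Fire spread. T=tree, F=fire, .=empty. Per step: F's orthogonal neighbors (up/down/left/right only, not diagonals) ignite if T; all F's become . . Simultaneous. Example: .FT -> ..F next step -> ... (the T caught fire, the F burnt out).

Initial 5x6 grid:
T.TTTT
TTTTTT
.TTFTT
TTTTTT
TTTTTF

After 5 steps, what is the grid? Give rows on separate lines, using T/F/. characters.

Step 1: 6 trees catch fire, 2 burn out
  T.TTTT
  TTTFTT
  .TF.FT
  TTTFTF
  TTTTF.
Step 2: 8 trees catch fire, 6 burn out
  T.TFTT
  TTF.FT
  .F...F
  TTF.F.
  TTTF..
Step 3: 6 trees catch fire, 8 burn out
  T.F.FT
  TF...F
  ......
  TF....
  TTF...
Step 4: 4 trees catch fire, 6 burn out
  T....F
  F.....
  ......
  F.....
  TF....
Step 5: 2 trees catch fire, 4 burn out
  F.....
  ......
  ......
  ......
  F.....

F.....
......
......
......
F.....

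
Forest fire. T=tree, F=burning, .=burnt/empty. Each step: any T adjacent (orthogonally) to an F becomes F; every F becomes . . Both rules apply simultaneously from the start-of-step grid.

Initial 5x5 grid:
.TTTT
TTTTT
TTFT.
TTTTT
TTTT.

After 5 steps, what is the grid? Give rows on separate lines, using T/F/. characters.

Step 1: 4 trees catch fire, 1 burn out
  .TTTT
  TTFTT
  TF.F.
  TTFTT
  TTTT.
Step 2: 7 trees catch fire, 4 burn out
  .TFTT
  TF.FT
  F....
  TF.FT
  TTFT.
Step 3: 8 trees catch fire, 7 burn out
  .F.FT
  F...F
  .....
  F...F
  TF.F.
Step 4: 2 trees catch fire, 8 burn out
  ....F
  .....
  .....
  .....
  F....
Step 5: 0 trees catch fire, 2 burn out
  .....
  .....
  .....
  .....
  .....

.....
.....
.....
.....
.....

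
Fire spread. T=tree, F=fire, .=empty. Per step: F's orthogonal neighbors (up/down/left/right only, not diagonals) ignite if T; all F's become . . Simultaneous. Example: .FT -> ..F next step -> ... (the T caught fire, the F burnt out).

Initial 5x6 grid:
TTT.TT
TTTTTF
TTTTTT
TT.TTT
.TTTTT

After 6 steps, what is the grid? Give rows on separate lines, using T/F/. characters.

Step 1: 3 trees catch fire, 1 burn out
  TTT.TF
  TTTTF.
  TTTTTF
  TT.TTT
  .TTTTT
Step 2: 4 trees catch fire, 3 burn out
  TTT.F.
  TTTF..
  TTTTF.
  TT.TTF
  .TTTTT
Step 3: 4 trees catch fire, 4 burn out
  TTT...
  TTF...
  TTTF..
  TT.TF.
  .TTTTF
Step 4: 5 trees catch fire, 4 burn out
  TTF...
  TF....
  TTF...
  TT.F..
  .TTTF.
Step 5: 4 trees catch fire, 5 burn out
  TF....
  F.....
  TF....
  TT....
  .TTF..
Step 6: 4 trees catch fire, 4 burn out
  F.....
  ......
  F.....
  TF....
  .TF...

F.....
......
F.....
TF....
.TF...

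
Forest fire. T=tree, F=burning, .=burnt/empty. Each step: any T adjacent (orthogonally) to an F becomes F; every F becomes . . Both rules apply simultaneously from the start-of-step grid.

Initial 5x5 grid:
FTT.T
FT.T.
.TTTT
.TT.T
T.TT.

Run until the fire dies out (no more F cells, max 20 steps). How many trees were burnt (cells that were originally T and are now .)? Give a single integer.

Answer: 13

Derivation:
Step 1: +2 fires, +2 burnt (F count now 2)
Step 2: +2 fires, +2 burnt (F count now 2)
Step 3: +2 fires, +2 burnt (F count now 2)
Step 4: +2 fires, +2 burnt (F count now 2)
Step 5: +3 fires, +2 burnt (F count now 3)
Step 6: +2 fires, +3 burnt (F count now 2)
Step 7: +0 fires, +2 burnt (F count now 0)
Fire out after step 7
Initially T: 15, now '.': 23
Total burnt (originally-T cells now '.'): 13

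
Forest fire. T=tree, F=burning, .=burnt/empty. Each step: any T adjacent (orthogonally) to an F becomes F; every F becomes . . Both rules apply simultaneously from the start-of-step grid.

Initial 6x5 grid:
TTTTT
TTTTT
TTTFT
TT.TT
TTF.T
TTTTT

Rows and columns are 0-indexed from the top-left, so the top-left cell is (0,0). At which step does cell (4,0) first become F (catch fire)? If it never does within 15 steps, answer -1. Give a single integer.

Step 1: cell (4,0)='T' (+6 fires, +2 burnt)
Step 2: cell (4,0)='F' (+9 fires, +6 burnt)
  -> target ignites at step 2
Step 3: cell (4,0)='.' (+8 fires, +9 burnt)
Step 4: cell (4,0)='.' (+2 fires, +8 burnt)
Step 5: cell (4,0)='.' (+1 fires, +2 burnt)
Step 6: cell (4,0)='.' (+0 fires, +1 burnt)
  fire out at step 6

2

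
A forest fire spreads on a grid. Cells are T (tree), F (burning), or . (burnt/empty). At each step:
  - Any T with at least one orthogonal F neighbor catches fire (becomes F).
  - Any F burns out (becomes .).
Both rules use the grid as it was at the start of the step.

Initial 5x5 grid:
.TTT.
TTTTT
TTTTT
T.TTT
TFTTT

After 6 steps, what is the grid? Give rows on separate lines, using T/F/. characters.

Step 1: 2 trees catch fire, 1 burn out
  .TTT.
  TTTTT
  TTTTT
  T.TTT
  F.FTT
Step 2: 3 trees catch fire, 2 burn out
  .TTT.
  TTTTT
  TTTTT
  F.FTT
  ...FT
Step 3: 4 trees catch fire, 3 burn out
  .TTT.
  TTTTT
  FTFTT
  ...FT
  ....F
Step 4: 5 trees catch fire, 4 burn out
  .TTT.
  FTFTT
  .F.FT
  ....F
  .....
Step 5: 4 trees catch fire, 5 burn out
  .TFT.
  .F.FT
  ....F
  .....
  .....
Step 6: 3 trees catch fire, 4 burn out
  .F.F.
  ....F
  .....
  .....
  .....

.F.F.
....F
.....
.....
.....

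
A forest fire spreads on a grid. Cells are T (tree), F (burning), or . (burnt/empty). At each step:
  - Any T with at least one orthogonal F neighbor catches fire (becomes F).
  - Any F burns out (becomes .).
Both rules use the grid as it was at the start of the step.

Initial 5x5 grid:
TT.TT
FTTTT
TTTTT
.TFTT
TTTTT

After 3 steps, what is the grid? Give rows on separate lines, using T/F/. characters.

Step 1: 7 trees catch fire, 2 burn out
  FT.TT
  .FTTT
  FTFTT
  .F.FT
  TTFTT
Step 2: 7 trees catch fire, 7 burn out
  .F.TT
  ..FTT
  .F.FT
  ....F
  TF.FT
Step 3: 4 trees catch fire, 7 burn out
  ...TT
  ...FT
  ....F
  .....
  F...F

...TT
...FT
....F
.....
F...F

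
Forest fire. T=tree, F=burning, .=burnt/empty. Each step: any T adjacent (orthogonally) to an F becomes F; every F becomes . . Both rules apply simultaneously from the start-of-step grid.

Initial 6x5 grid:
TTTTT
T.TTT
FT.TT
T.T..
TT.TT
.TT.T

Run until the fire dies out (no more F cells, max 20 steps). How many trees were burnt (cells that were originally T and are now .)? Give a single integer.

Answer: 17

Derivation:
Step 1: +3 fires, +1 burnt (F count now 3)
Step 2: +2 fires, +3 burnt (F count now 2)
Step 3: +2 fires, +2 burnt (F count now 2)
Step 4: +2 fires, +2 burnt (F count now 2)
Step 5: +3 fires, +2 burnt (F count now 3)
Step 6: +2 fires, +3 burnt (F count now 2)
Step 7: +2 fires, +2 burnt (F count now 2)
Step 8: +1 fires, +2 burnt (F count now 1)
Step 9: +0 fires, +1 burnt (F count now 0)
Fire out after step 9
Initially T: 21, now '.': 26
Total burnt (originally-T cells now '.'): 17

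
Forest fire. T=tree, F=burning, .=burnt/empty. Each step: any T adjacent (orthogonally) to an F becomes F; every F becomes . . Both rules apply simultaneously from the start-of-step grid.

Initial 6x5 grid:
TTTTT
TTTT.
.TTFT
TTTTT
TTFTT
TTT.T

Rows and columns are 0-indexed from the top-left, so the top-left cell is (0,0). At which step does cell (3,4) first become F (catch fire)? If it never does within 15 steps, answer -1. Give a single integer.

Step 1: cell (3,4)='T' (+8 fires, +2 burnt)
Step 2: cell (3,4)='F' (+8 fires, +8 burnt)
  -> target ignites at step 2
Step 3: cell (3,4)='.' (+6 fires, +8 burnt)
Step 4: cell (3,4)='.' (+2 fires, +6 burnt)
Step 5: cell (3,4)='.' (+1 fires, +2 burnt)
Step 6: cell (3,4)='.' (+0 fires, +1 burnt)
  fire out at step 6

2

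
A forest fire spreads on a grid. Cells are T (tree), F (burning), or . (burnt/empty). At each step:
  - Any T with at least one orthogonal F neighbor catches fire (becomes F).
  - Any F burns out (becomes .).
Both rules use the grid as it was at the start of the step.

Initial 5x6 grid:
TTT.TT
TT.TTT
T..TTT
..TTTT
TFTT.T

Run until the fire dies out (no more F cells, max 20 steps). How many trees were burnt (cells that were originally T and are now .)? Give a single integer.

Answer: 16

Derivation:
Step 1: +2 fires, +1 burnt (F count now 2)
Step 2: +2 fires, +2 burnt (F count now 2)
Step 3: +1 fires, +2 burnt (F count now 1)
Step 4: +2 fires, +1 burnt (F count now 2)
Step 5: +3 fires, +2 burnt (F count now 3)
Step 6: +3 fires, +3 burnt (F count now 3)
Step 7: +2 fires, +3 burnt (F count now 2)
Step 8: +1 fires, +2 burnt (F count now 1)
Step 9: +0 fires, +1 burnt (F count now 0)
Fire out after step 9
Initially T: 22, now '.': 24
Total burnt (originally-T cells now '.'): 16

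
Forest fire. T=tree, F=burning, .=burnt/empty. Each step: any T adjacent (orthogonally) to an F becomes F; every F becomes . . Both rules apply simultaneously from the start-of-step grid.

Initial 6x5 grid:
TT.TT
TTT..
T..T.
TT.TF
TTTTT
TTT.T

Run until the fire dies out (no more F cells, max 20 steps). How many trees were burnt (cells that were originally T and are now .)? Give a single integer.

Step 1: +2 fires, +1 burnt (F count now 2)
Step 2: +3 fires, +2 burnt (F count now 3)
Step 3: +1 fires, +3 burnt (F count now 1)
Step 4: +2 fires, +1 burnt (F count now 2)
Step 5: +3 fires, +2 burnt (F count now 3)
Step 6: +2 fires, +3 burnt (F count now 2)
Step 7: +1 fires, +2 burnt (F count now 1)
Step 8: +1 fires, +1 burnt (F count now 1)
Step 9: +2 fires, +1 burnt (F count now 2)
Step 10: +2 fires, +2 burnt (F count now 2)
Step 11: +0 fires, +2 burnt (F count now 0)
Fire out after step 11
Initially T: 21, now '.': 28
Total burnt (originally-T cells now '.'): 19

Answer: 19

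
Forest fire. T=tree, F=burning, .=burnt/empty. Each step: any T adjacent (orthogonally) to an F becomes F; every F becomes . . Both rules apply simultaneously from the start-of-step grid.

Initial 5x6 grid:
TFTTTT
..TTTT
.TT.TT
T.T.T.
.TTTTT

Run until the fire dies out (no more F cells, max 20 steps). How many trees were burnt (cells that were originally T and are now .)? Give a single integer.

Step 1: +2 fires, +1 burnt (F count now 2)
Step 2: +2 fires, +2 burnt (F count now 2)
Step 3: +3 fires, +2 burnt (F count now 3)
Step 4: +4 fires, +3 burnt (F count now 4)
Step 5: +3 fires, +4 burnt (F count now 3)
Step 6: +4 fires, +3 burnt (F count now 4)
Step 7: +1 fires, +4 burnt (F count now 1)
Step 8: +1 fires, +1 burnt (F count now 1)
Step 9: +0 fires, +1 burnt (F count now 0)
Fire out after step 9
Initially T: 21, now '.': 29
Total burnt (originally-T cells now '.'): 20

Answer: 20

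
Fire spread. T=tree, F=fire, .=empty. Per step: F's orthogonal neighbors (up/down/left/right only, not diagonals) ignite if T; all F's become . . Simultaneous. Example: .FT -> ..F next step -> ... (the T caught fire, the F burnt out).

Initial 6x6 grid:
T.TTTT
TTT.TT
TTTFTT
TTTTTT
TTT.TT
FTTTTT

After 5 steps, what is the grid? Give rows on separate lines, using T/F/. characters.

Step 1: 5 trees catch fire, 2 burn out
  T.TTTT
  TTT.TT
  TTF.FT
  TTTFTT
  FTT.TT
  .FTTTT
Step 2: 9 trees catch fire, 5 burn out
  T.TTTT
  TTF.FT
  TF...F
  FTF.FT
  .FT.TT
  ..FTTT
Step 3: 10 trees catch fire, 9 burn out
  T.FTFT
  TF...F
  F.....
  .F...F
  ..F.FT
  ...FTT
Step 4: 5 trees catch fire, 10 burn out
  T..F.F
  F.....
  ......
  ......
  .....F
  ....FT
Step 5: 2 trees catch fire, 5 burn out
  F.....
  ......
  ......
  ......
  ......
  .....F

F.....
......
......
......
......
.....F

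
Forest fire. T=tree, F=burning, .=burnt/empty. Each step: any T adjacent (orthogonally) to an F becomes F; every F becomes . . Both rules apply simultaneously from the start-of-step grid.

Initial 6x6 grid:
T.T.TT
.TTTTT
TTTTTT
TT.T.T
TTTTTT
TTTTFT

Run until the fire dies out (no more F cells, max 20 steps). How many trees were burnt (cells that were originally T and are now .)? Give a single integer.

Answer: 29

Derivation:
Step 1: +3 fires, +1 burnt (F count now 3)
Step 2: +3 fires, +3 burnt (F count now 3)
Step 3: +4 fires, +3 burnt (F count now 4)
Step 4: +4 fires, +4 burnt (F count now 4)
Step 5: +6 fires, +4 burnt (F count now 6)
Step 6: +5 fires, +6 burnt (F count now 5)
Step 7: +4 fires, +5 burnt (F count now 4)
Step 8: +0 fires, +4 burnt (F count now 0)
Fire out after step 8
Initially T: 30, now '.': 35
Total burnt (originally-T cells now '.'): 29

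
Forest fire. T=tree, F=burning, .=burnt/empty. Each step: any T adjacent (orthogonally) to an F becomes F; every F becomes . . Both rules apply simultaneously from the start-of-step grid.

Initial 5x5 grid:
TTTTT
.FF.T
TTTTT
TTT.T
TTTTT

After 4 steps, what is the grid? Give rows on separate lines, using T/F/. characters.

Step 1: 4 trees catch fire, 2 burn out
  TFFTT
  ....T
  TFFTT
  TTT.T
  TTTTT
Step 2: 6 trees catch fire, 4 burn out
  F..FT
  ....T
  F..FT
  TFF.T
  TTTTT
Step 3: 5 trees catch fire, 6 burn out
  ....F
  ....T
  ....F
  F...T
  TFFTT
Step 4: 4 trees catch fire, 5 burn out
  .....
  ....F
  .....
  ....F
  F..FT

.....
....F
.....
....F
F..FT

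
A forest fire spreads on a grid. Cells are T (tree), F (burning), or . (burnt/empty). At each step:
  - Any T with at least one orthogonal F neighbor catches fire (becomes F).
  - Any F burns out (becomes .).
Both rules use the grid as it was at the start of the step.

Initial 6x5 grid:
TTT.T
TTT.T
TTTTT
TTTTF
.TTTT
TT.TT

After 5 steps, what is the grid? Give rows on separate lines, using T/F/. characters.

Step 1: 3 trees catch fire, 1 burn out
  TTT.T
  TTT.T
  TTTTF
  TTTF.
  .TTTF
  TT.TT
Step 2: 5 trees catch fire, 3 burn out
  TTT.T
  TTT.F
  TTTF.
  TTF..
  .TTF.
  TT.TF
Step 3: 5 trees catch fire, 5 burn out
  TTT.F
  TTT..
  TTF..
  TF...
  .TF..
  TT.F.
Step 4: 4 trees catch fire, 5 burn out
  TTT..
  TTF..
  TF...
  F....
  .F...
  TT...
Step 5: 4 trees catch fire, 4 burn out
  TTF..
  TF...
  F....
  .....
  .....
  TF...

TTF..
TF...
F....
.....
.....
TF...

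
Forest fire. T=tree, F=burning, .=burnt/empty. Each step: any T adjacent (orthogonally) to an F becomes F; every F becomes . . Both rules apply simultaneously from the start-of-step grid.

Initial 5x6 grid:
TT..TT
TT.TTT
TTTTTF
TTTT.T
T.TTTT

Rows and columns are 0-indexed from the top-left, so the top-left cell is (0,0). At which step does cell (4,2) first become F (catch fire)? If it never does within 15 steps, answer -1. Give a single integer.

Step 1: cell (4,2)='T' (+3 fires, +1 burnt)
Step 2: cell (4,2)='T' (+4 fires, +3 burnt)
Step 3: cell (4,2)='T' (+5 fires, +4 burnt)
Step 4: cell (4,2)='T' (+3 fires, +5 burnt)
Step 5: cell (4,2)='F' (+4 fires, +3 burnt)
  -> target ignites at step 5
Step 6: cell (4,2)='.' (+3 fires, +4 burnt)
Step 7: cell (4,2)='.' (+2 fires, +3 burnt)
Step 8: cell (4,2)='.' (+0 fires, +2 burnt)
  fire out at step 8

5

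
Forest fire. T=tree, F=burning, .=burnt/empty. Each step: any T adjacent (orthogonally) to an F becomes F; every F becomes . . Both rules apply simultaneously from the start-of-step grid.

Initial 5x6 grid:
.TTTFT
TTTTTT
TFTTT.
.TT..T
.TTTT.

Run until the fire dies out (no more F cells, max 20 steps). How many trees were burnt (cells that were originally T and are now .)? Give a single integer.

Answer: 20

Derivation:
Step 1: +7 fires, +2 burnt (F count now 7)
Step 2: +10 fires, +7 burnt (F count now 10)
Step 3: +1 fires, +10 burnt (F count now 1)
Step 4: +1 fires, +1 burnt (F count now 1)
Step 5: +1 fires, +1 burnt (F count now 1)
Step 6: +0 fires, +1 burnt (F count now 0)
Fire out after step 6
Initially T: 21, now '.': 29
Total burnt (originally-T cells now '.'): 20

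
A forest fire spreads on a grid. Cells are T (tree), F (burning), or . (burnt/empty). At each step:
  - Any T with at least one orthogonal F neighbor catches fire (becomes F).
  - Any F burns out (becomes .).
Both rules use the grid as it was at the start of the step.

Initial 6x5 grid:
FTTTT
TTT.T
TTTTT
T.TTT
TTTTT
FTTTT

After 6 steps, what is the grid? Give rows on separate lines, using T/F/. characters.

Step 1: 4 trees catch fire, 2 burn out
  .FTTT
  FTT.T
  TTTTT
  T.TTT
  FTTTT
  .FTTT
Step 2: 6 trees catch fire, 4 burn out
  ..FTT
  .FT.T
  FTTTT
  F.TTT
  .FTTT
  ..FTT
Step 3: 5 trees catch fire, 6 burn out
  ...FT
  ..F.T
  .FTTT
  ..TTT
  ..FTT
  ...FT
Step 4: 5 trees catch fire, 5 burn out
  ....F
  ....T
  ..FTT
  ..FTT
  ...FT
  ....F
Step 5: 4 trees catch fire, 5 burn out
  .....
  ....F
  ...FT
  ...FT
  ....F
  .....
Step 6: 2 trees catch fire, 4 burn out
  .....
  .....
  ....F
  ....F
  .....
  .....

.....
.....
....F
....F
.....
.....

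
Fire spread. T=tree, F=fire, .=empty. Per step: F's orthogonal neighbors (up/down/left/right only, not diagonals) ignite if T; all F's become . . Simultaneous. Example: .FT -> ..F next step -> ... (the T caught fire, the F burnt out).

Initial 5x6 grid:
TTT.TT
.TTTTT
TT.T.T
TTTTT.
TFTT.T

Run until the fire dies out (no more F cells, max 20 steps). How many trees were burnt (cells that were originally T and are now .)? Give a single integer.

Step 1: +3 fires, +1 burnt (F count now 3)
Step 2: +4 fires, +3 burnt (F count now 4)
Step 3: +3 fires, +4 burnt (F count now 3)
Step 4: +4 fires, +3 burnt (F count now 4)
Step 5: +3 fires, +4 burnt (F count now 3)
Step 6: +1 fires, +3 burnt (F count now 1)
Step 7: +2 fires, +1 burnt (F count now 2)
Step 8: +2 fires, +2 burnt (F count now 2)
Step 9: +0 fires, +2 burnt (F count now 0)
Fire out after step 9
Initially T: 23, now '.': 29
Total burnt (originally-T cells now '.'): 22

Answer: 22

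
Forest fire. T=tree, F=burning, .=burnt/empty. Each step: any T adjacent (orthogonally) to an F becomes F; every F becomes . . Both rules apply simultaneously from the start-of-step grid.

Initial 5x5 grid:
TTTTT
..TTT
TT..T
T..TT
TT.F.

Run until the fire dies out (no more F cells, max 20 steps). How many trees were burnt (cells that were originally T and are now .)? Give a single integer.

Answer: 11

Derivation:
Step 1: +1 fires, +1 burnt (F count now 1)
Step 2: +1 fires, +1 burnt (F count now 1)
Step 3: +1 fires, +1 burnt (F count now 1)
Step 4: +1 fires, +1 burnt (F count now 1)
Step 5: +2 fires, +1 burnt (F count now 2)
Step 6: +2 fires, +2 burnt (F count now 2)
Step 7: +1 fires, +2 burnt (F count now 1)
Step 8: +1 fires, +1 burnt (F count now 1)
Step 9: +1 fires, +1 burnt (F count now 1)
Step 10: +0 fires, +1 burnt (F count now 0)
Fire out after step 10
Initially T: 16, now '.': 20
Total burnt (originally-T cells now '.'): 11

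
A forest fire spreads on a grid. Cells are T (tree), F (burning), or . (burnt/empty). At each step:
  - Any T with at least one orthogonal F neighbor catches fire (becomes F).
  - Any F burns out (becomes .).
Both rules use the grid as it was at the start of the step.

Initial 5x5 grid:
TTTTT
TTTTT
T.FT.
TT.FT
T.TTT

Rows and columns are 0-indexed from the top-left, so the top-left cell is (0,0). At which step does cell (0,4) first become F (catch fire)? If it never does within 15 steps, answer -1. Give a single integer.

Step 1: cell (0,4)='T' (+4 fires, +2 burnt)
Step 2: cell (0,4)='T' (+5 fires, +4 burnt)
Step 3: cell (0,4)='T' (+4 fires, +5 burnt)
Step 4: cell (0,4)='F' (+3 fires, +4 burnt)
  -> target ignites at step 4
Step 5: cell (0,4)='.' (+1 fires, +3 burnt)
Step 6: cell (0,4)='.' (+2 fires, +1 burnt)
Step 7: cell (0,4)='.' (+0 fires, +2 burnt)
  fire out at step 7

4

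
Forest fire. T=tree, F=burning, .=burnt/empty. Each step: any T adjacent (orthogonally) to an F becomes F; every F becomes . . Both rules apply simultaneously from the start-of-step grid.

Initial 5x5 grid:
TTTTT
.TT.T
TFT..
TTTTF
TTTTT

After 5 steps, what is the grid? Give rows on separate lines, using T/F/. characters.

Step 1: 6 trees catch fire, 2 burn out
  TTTTT
  .FT.T
  F.F..
  TFTF.
  TTTTF
Step 2: 6 trees catch fire, 6 burn out
  TFTTT
  ..F.T
  .....
  F.F..
  TFTF.
Step 3: 4 trees catch fire, 6 burn out
  F.FTT
  ....T
  .....
  .....
  F.F..
Step 4: 1 trees catch fire, 4 burn out
  ...FT
  ....T
  .....
  .....
  .....
Step 5: 1 trees catch fire, 1 burn out
  ....F
  ....T
  .....
  .....
  .....

....F
....T
.....
.....
.....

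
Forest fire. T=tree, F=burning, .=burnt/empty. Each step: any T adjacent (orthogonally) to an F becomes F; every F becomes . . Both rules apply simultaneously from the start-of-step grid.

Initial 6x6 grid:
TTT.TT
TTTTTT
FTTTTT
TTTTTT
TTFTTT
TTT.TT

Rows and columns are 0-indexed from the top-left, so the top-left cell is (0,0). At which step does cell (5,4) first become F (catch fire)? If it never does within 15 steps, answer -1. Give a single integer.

Step 1: cell (5,4)='T' (+7 fires, +2 burnt)
Step 2: cell (5,4)='T' (+8 fires, +7 burnt)
Step 3: cell (5,4)='F' (+7 fires, +8 burnt)
  -> target ignites at step 3
Step 4: cell (5,4)='.' (+5 fires, +7 burnt)
Step 5: cell (5,4)='.' (+2 fires, +5 burnt)
Step 6: cell (5,4)='.' (+2 fires, +2 burnt)
Step 7: cell (5,4)='.' (+1 fires, +2 burnt)
Step 8: cell (5,4)='.' (+0 fires, +1 burnt)
  fire out at step 8

3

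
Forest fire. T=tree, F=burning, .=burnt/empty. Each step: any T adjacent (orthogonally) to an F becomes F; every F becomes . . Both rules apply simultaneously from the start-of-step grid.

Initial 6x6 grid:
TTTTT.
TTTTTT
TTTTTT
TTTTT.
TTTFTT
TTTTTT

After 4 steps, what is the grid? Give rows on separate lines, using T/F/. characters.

Step 1: 4 trees catch fire, 1 burn out
  TTTTT.
  TTTTTT
  TTTTTT
  TTTFT.
  TTF.FT
  TTTFTT
Step 2: 7 trees catch fire, 4 burn out
  TTTTT.
  TTTTTT
  TTTFTT
  TTF.F.
  TF...F
  TTF.FT
Step 3: 7 trees catch fire, 7 burn out
  TTTTT.
  TTTFTT
  TTF.FT
  TF....
  F.....
  TF...F
Step 4: 7 trees catch fire, 7 burn out
  TTTFT.
  TTF.FT
  TF...F
  F.....
  ......
  F.....

TTTFT.
TTF.FT
TF...F
F.....
......
F.....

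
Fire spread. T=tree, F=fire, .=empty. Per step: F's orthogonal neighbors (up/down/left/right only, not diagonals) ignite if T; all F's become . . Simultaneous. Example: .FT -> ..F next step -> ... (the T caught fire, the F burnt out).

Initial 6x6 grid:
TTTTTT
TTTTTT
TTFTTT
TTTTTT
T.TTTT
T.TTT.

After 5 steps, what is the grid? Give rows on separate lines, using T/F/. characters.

Step 1: 4 trees catch fire, 1 burn out
  TTTTTT
  TTFTTT
  TF.FTT
  TTFTTT
  T.TTTT
  T.TTT.
Step 2: 8 trees catch fire, 4 burn out
  TTFTTT
  TF.FTT
  F...FT
  TF.FTT
  T.FTTT
  T.TTT.
Step 3: 9 trees catch fire, 8 burn out
  TF.FTT
  F...FT
  .....F
  F...FT
  T..FTT
  T.FTT.
Step 4: 7 trees catch fire, 9 burn out
  F...FT
  .....F
  ......
  .....F
  F...FT
  T..FT.
Step 5: 4 trees catch fire, 7 burn out
  .....F
  ......
  ......
  ......
  .....F
  F...F.

.....F
......
......
......
.....F
F...F.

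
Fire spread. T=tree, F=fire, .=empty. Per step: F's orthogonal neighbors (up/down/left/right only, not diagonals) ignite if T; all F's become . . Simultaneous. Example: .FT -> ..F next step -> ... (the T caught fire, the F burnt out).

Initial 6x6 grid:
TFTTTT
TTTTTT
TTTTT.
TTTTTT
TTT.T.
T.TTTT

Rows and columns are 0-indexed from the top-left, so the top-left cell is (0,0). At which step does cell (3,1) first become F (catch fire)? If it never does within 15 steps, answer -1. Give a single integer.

Step 1: cell (3,1)='T' (+3 fires, +1 burnt)
Step 2: cell (3,1)='T' (+4 fires, +3 burnt)
Step 3: cell (3,1)='F' (+5 fires, +4 burnt)
  -> target ignites at step 3
Step 4: cell (3,1)='.' (+6 fires, +5 burnt)
Step 5: cell (3,1)='.' (+5 fires, +6 burnt)
Step 6: cell (3,1)='.' (+3 fires, +5 burnt)
Step 7: cell (3,1)='.' (+3 fires, +3 burnt)
Step 8: cell (3,1)='.' (+1 fires, +3 burnt)
Step 9: cell (3,1)='.' (+1 fires, +1 burnt)
Step 10: cell (3,1)='.' (+0 fires, +1 burnt)
  fire out at step 10

3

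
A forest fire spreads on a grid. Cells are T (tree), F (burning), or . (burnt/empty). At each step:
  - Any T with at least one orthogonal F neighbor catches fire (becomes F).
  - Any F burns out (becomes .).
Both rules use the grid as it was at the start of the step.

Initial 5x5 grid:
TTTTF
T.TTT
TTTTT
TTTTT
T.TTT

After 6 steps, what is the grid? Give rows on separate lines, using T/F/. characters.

Step 1: 2 trees catch fire, 1 burn out
  TTTF.
  T.TTF
  TTTTT
  TTTTT
  T.TTT
Step 2: 3 trees catch fire, 2 burn out
  TTF..
  T.TF.
  TTTTF
  TTTTT
  T.TTT
Step 3: 4 trees catch fire, 3 burn out
  TF...
  T.F..
  TTTF.
  TTTTF
  T.TTT
Step 4: 4 trees catch fire, 4 burn out
  F....
  T....
  TTF..
  TTTF.
  T.TTF
Step 5: 4 trees catch fire, 4 burn out
  .....
  F....
  TF...
  TTF..
  T.TF.
Step 6: 3 trees catch fire, 4 burn out
  .....
  .....
  F....
  TF...
  T.F..

.....
.....
F....
TF...
T.F..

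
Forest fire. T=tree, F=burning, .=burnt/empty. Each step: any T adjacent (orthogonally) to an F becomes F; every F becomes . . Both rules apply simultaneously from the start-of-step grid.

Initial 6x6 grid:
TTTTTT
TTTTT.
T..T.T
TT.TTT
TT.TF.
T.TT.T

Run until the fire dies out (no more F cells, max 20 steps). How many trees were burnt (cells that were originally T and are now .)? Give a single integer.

Step 1: +2 fires, +1 burnt (F count now 2)
Step 2: +3 fires, +2 burnt (F count now 3)
Step 3: +3 fires, +3 burnt (F count now 3)
Step 4: +1 fires, +3 burnt (F count now 1)
Step 5: +3 fires, +1 burnt (F count now 3)
Step 6: +3 fires, +3 burnt (F count now 3)
Step 7: +3 fires, +3 burnt (F count now 3)
Step 8: +2 fires, +3 burnt (F count now 2)
Step 9: +1 fires, +2 burnt (F count now 1)
Step 10: +2 fires, +1 burnt (F count now 2)
Step 11: +2 fires, +2 burnt (F count now 2)
Step 12: +0 fires, +2 burnt (F count now 0)
Fire out after step 12
Initially T: 26, now '.': 35
Total burnt (originally-T cells now '.'): 25

Answer: 25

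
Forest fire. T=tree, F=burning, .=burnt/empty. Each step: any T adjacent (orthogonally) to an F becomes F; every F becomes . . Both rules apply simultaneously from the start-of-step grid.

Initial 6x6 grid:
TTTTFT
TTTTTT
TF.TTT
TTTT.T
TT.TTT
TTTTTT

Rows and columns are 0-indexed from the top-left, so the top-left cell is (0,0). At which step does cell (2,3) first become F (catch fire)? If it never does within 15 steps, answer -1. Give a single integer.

Step 1: cell (2,3)='T' (+6 fires, +2 burnt)
Step 2: cell (2,3)='T' (+10 fires, +6 burnt)
Step 3: cell (2,3)='F' (+6 fires, +10 burnt)
  -> target ignites at step 3
Step 4: cell (2,3)='.' (+4 fires, +6 burnt)
Step 5: cell (2,3)='.' (+3 fires, +4 burnt)
Step 6: cell (2,3)='.' (+2 fires, +3 burnt)
Step 7: cell (2,3)='.' (+0 fires, +2 burnt)
  fire out at step 7

3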